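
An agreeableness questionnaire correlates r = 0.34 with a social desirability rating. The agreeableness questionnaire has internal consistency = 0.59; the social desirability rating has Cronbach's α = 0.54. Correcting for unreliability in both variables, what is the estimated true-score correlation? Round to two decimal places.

r_true = r_obs / √(r_xx · r_yy) = 0.34 / √(0.59 × 0.54) = 0.34 / √0.3186 = 0.34 / 0.5644 ≈ 0.60.

0.60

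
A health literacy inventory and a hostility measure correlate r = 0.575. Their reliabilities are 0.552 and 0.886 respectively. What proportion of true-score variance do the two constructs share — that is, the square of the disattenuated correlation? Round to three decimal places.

0.676

Disattenuated r = 0.575 / √(0.552 × 0.886) = 0.575 / 0.6993 = 0.8223.
Shared true-score variance = 0.8223² = 0.6762 ≈ 0.676.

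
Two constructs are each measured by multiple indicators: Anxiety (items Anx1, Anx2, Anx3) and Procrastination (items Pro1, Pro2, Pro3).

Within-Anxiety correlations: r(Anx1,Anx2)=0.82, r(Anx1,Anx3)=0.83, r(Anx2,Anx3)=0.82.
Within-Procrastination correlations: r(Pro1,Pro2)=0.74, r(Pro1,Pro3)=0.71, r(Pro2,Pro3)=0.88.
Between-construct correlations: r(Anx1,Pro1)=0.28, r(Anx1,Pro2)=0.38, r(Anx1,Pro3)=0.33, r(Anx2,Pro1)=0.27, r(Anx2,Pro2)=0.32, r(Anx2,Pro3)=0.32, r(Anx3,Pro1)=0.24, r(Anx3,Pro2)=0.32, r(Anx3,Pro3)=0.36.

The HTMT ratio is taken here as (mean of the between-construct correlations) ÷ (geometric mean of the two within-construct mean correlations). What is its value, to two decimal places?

0.39

Mean heterotrait r = 2.82/9 = 0.3133.
Mean within-Anx = 2.47/3 = 0.8233; mean within-Pro = 2.33/3 = 0.7767.
Geometric mean = √(0.8233 × 0.7767) = 0.7997.
HTMT = 0.3133 / 0.7997 = 0.39.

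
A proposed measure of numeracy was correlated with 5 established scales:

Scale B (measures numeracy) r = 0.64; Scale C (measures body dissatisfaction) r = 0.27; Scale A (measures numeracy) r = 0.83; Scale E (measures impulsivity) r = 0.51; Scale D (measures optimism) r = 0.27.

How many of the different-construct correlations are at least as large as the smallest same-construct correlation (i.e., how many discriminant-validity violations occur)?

0

Convergent (same construct = numeracy): Scale B, Scale A.
Smallest convergent = 0.64. Discriminant values: 0.27, 0.51, 0.27; count ≥ 0.64 → 0.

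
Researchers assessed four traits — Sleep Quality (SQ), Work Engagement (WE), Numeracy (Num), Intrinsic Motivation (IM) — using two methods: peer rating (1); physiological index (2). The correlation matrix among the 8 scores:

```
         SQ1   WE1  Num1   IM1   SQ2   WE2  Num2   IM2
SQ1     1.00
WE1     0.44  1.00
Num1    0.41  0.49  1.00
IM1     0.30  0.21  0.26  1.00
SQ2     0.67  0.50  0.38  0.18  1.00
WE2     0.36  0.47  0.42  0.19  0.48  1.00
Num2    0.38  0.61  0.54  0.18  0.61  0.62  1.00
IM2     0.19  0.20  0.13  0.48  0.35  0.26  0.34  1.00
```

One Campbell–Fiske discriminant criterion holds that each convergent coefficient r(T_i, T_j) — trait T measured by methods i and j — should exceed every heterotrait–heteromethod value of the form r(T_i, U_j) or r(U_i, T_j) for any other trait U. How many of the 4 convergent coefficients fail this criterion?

2

Each convergent coefficient versus the relevant comparison correlations:
SQ (methods 1·2): 0.67 vs {0.36, 0.50, 0.38, 0.38, 0.19, 0.18} → pass.
WE (methods 1·2): 0.47 vs {0.50, 0.36, 0.61, 0.42, 0.20, 0.19} → fail.
Num (methods 1·2): 0.54 vs {0.38, 0.38, 0.42, 0.61, 0.13, 0.18} → fail.
IM (methods 1·2): 0.48 vs {0.18, 0.19, 0.19, 0.20, 0.18, 0.13} → pass.
2 of 4 fail.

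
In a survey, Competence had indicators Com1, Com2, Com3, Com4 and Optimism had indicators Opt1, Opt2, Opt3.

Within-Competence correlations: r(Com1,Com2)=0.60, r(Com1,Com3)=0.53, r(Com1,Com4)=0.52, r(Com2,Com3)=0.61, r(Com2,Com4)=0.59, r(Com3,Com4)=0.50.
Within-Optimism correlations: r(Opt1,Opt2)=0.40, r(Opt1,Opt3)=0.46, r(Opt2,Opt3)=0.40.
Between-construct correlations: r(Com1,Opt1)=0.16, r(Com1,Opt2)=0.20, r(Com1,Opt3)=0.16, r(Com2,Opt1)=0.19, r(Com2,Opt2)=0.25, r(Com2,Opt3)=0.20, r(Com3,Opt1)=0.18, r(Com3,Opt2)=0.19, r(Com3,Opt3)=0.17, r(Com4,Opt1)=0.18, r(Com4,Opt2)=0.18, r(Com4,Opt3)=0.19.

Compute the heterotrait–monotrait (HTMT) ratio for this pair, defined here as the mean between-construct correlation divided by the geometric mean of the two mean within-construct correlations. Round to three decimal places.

Mean between = 2.25/12 = 0.1875.
Mean within-Com = 3.35/6 = 0.5583; mean within-Opt = 1.26/3 = 0.4200.
Geometric mean = √(0.5583 × 0.4200) = 0.4842.
HTMT = 0.1875 / 0.4842 = 0.387.

0.387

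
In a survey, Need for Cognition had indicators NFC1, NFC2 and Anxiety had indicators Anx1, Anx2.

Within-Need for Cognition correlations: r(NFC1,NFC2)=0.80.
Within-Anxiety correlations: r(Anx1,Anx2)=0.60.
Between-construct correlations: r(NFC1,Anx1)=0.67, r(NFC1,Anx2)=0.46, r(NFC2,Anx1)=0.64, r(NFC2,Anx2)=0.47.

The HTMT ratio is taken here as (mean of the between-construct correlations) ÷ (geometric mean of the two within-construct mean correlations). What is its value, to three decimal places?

Between-construct mean = 2.24/4 = 0.5600.
Mean within-NFC = 0.80/1 = 0.8000; mean within-Anx = 0.60/1 = 0.6000.
Geometric mean = √(0.8000 × 0.6000) = 0.6928.
HTMT = 0.5600 / 0.6928 = 0.808.

0.808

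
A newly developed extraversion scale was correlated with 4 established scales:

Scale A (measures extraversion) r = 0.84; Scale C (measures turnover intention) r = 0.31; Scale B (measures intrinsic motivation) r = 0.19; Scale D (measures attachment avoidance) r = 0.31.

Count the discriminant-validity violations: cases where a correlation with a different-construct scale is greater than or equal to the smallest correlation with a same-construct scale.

0

Convergent (same construct = extraversion): Scale A.
Smallest convergent = 0.84. Discriminant values: 0.31, 0.19, 0.31; count ≥ 0.84 → 0.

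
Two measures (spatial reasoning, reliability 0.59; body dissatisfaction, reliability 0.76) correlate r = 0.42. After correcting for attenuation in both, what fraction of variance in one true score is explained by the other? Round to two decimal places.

Disattenuated r = 0.42 / √(0.59 × 0.76) = 0.42 / 0.6696 = 0.6272.
Shared true-score variance = 0.6272² = 0.3934 ≈ 0.39.

0.39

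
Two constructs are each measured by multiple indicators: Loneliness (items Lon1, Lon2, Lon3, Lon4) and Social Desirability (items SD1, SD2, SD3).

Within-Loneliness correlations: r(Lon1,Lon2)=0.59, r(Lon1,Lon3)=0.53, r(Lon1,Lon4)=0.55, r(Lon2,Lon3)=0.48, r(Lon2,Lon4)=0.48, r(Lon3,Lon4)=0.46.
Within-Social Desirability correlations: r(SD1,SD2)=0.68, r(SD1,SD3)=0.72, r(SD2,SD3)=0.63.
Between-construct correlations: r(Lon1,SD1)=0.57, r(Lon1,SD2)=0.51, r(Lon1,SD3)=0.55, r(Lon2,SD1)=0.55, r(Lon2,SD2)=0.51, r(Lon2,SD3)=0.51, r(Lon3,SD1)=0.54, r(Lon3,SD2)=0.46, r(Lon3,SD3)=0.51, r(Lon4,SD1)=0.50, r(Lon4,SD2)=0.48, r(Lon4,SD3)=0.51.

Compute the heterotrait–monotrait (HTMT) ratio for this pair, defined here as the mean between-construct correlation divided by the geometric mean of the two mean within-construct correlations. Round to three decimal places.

Between-construct mean = 6.20/12 = 0.5167.
Mean within-Lon = 3.09/6 = 0.5150; mean within-SD = 2.03/3 = 0.6767.
Geometric mean = √(0.5150 × 0.6767) = 0.5903.
HTMT = 0.5167 / 0.5903 = 0.875.

0.875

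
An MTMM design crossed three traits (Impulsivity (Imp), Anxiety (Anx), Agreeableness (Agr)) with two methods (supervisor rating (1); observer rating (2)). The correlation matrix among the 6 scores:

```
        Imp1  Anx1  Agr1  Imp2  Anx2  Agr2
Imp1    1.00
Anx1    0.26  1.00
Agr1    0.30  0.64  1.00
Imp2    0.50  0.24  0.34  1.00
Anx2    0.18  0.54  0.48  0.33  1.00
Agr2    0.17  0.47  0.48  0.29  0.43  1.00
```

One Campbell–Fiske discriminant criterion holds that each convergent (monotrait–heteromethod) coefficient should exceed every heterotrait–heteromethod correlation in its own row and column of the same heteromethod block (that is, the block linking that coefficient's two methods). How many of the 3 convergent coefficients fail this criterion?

Checking each validity diagonal entry against its comparison values:
Imp (methods 1·2): 0.50 vs {0.18, 0.24, 0.17, 0.34} → pass.
Anx (methods 1·2): 0.54 vs {0.24, 0.18, 0.47, 0.48} → pass.
Agr (methods 1·2): 0.48 vs {0.34, 0.17, 0.48, 0.47} → fail.
1 of 3 fail.

1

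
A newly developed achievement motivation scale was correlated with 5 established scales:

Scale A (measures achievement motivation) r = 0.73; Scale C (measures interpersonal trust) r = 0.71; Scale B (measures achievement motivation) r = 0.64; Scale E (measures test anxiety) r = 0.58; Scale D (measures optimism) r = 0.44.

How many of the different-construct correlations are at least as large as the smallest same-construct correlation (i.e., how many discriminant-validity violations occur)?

Convergent (same construct = achievement motivation): Scale A, Scale B.
Smallest convergent = 0.64. Discriminant values: 0.71, 0.58, 0.44; count ≥ 0.64 → 1.

1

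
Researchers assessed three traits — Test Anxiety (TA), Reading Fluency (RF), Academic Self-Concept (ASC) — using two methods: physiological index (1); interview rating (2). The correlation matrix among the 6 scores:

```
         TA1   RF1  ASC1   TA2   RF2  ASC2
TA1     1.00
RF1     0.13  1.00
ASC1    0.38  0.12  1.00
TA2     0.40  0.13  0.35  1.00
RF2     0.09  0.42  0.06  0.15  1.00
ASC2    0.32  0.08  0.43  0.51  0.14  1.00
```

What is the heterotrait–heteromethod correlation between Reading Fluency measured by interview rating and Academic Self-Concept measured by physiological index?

0.06

Different traits and methods: r(RF2, ASC1) = 0.06.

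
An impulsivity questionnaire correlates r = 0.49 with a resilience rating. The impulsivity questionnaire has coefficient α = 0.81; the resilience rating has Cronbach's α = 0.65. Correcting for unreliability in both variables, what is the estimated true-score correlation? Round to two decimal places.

r_true = r_obs / √(r_xx · r_yy) = 0.49 / √(0.81 × 0.65) = 0.49 / √0.5265 = 0.49 / 0.7256 ≈ 0.68.

0.68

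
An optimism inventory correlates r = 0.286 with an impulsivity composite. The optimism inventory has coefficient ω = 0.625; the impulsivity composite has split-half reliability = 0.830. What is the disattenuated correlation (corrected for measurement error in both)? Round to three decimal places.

r_true = r_obs / √(r_xx · r_yy) = 0.286 / √(0.625 × 0.830) = 0.286 / √0.518750 = 0.286 / 0.7202 ≈ 0.397.

0.397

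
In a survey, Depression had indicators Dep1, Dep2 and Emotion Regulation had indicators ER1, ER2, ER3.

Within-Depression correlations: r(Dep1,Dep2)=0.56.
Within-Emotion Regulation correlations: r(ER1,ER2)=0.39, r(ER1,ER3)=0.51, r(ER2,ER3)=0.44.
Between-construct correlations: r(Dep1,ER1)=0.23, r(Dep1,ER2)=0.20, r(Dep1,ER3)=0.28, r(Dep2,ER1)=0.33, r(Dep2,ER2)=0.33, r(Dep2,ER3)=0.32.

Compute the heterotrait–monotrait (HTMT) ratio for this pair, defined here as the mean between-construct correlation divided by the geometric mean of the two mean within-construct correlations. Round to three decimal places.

0.563

Mean heterotrait r = 1.69/6 = 0.2817.
Mean within-Dep = 0.56/1 = 0.5600; mean within-ER = 1.34/3 = 0.4467.
Geometric mean = √(0.5600 × 0.4467) = 0.5002.
HTMT = 0.2817 / 0.5002 = 0.563.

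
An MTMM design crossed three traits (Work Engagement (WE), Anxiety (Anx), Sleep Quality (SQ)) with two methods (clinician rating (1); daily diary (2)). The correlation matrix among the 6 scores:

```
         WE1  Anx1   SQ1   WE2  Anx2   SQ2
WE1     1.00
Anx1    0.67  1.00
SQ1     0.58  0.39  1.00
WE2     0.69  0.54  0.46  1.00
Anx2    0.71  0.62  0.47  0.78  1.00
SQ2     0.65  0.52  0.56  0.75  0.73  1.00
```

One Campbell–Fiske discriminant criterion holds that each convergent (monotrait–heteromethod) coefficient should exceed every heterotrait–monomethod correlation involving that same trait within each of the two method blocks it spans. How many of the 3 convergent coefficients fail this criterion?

Each convergent coefficient versus the relevant comparison correlations:
WE (methods 1·2): 0.69 vs {0.67, 0.78, 0.58, 0.75} → fail.
Anx (methods 1·2): 0.62 vs {0.67, 0.78, 0.39, 0.73} → fail.
SQ (methods 1·2): 0.56 vs {0.58, 0.75, 0.39, 0.73} → fail.
3 of 3 fail.

3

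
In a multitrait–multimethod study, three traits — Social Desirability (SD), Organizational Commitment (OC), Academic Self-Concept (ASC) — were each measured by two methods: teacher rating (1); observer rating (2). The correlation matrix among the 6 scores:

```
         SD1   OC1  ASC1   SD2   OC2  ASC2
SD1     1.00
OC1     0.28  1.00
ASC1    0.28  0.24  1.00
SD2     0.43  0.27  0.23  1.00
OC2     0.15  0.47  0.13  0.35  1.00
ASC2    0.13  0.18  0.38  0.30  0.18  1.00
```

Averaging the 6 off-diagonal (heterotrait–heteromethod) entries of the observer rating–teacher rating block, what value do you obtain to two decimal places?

0.18

HTHM values (method 2 × method 1): 0.27, 0.23, 0.15, 0.13, 0.13, 0.18; mean = 1.09/6 = 0.18.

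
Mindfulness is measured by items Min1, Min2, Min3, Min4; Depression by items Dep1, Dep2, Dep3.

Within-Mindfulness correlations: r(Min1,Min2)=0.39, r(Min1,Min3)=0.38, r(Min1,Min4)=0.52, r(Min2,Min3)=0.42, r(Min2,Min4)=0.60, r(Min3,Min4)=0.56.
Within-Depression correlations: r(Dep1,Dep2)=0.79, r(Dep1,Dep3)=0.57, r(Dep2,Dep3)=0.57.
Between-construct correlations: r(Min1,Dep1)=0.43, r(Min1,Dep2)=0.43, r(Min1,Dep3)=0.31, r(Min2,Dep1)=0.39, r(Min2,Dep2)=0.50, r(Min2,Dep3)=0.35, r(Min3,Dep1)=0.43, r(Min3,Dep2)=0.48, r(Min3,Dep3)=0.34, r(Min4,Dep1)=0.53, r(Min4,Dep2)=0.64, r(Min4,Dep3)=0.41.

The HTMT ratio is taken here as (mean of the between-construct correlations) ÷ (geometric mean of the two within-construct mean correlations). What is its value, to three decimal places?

0.787

Mean heterotrait r = 5.24/12 = 0.4367.
Mean within-Min = 2.87/6 = 0.4783; mean within-Dep = 1.93/3 = 0.6433.
Geometric mean = √(0.4783 × 0.6433) = 0.5547.
HTMT = 0.4367 / 0.5547 = 0.787.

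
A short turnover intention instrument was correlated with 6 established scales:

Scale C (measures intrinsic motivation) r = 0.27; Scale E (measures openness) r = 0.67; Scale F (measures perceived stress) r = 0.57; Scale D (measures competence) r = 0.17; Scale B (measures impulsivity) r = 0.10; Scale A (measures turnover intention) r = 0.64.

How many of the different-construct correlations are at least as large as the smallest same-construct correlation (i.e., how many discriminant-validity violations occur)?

1

Convergent (same construct = turnover intention): Scale A.
Smallest convergent = 0.64. Discriminant values: 0.27, 0.67, 0.57, 0.17, 0.10; count ≥ 0.64 → 1.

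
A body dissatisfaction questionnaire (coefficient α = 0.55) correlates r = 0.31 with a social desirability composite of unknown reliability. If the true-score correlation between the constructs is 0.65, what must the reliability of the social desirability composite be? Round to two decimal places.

0.41

r_true = r_obs / √(r_xx · r_yy) ⇒ 0.65 = 0.31 / √(0.55 · r_yy).
√(0.55 · r_yy) = 0.31 / 0.65 = 0.4769; 0.55 · r_yy = 0.2274; r_yy = 0.2274 / 0.55 ≈ 0.41.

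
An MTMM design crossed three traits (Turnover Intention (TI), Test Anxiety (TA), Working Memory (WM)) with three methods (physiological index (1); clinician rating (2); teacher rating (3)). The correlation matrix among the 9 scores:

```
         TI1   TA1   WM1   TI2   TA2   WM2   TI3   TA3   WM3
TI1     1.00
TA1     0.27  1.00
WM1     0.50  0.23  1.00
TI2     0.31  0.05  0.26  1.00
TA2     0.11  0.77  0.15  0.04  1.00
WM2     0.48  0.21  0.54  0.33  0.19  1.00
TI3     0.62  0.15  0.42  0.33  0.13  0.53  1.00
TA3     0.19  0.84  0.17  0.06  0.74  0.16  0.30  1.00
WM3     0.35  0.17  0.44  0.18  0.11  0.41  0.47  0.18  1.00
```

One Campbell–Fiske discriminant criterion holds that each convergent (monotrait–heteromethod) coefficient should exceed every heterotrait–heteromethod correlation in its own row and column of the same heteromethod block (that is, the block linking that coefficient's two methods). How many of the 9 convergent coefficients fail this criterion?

Convergent coefficients and their comparison sets:
TI (methods 1·2): 0.31 vs {0.11, 0.05, 0.48, 0.26} → fail.
TI (methods 1·3): 0.62 vs {0.19, 0.15, 0.35, 0.42} → pass.
TI (methods 2·3): 0.33 vs {0.06, 0.13, 0.18, 0.53} → fail.
TA (methods 1·2): 0.77 vs {0.05, 0.11, 0.21, 0.15} → pass.
TA (methods 1·3): 0.84 vs {0.15, 0.19, 0.17, 0.17} → pass.
TA (methods 2·3): 0.74 vs {0.13, 0.06, 0.11, 0.16} → pass.
WM (methods 1·2): 0.54 vs {0.26, 0.48, 0.15, 0.21} → pass.
WM (methods 1·3): 0.44 vs {0.42, 0.35, 0.17, 0.17} → pass.
WM (methods 2·3): 0.41 vs {0.53, 0.18, 0.16, 0.11} → fail.
3 of 9 fail.

3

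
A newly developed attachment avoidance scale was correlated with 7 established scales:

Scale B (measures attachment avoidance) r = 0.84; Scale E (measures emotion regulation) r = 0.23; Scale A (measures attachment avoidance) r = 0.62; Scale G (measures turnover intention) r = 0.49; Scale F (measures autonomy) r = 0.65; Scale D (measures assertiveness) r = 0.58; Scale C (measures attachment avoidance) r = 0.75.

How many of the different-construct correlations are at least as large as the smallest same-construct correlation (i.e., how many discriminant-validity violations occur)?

1

Convergent (same construct = attachment avoidance): Scale B, Scale A, Scale C.
Smallest convergent = 0.62. Discriminant values: 0.23, 0.49, 0.65, 0.58; count ≥ 0.62 → 1.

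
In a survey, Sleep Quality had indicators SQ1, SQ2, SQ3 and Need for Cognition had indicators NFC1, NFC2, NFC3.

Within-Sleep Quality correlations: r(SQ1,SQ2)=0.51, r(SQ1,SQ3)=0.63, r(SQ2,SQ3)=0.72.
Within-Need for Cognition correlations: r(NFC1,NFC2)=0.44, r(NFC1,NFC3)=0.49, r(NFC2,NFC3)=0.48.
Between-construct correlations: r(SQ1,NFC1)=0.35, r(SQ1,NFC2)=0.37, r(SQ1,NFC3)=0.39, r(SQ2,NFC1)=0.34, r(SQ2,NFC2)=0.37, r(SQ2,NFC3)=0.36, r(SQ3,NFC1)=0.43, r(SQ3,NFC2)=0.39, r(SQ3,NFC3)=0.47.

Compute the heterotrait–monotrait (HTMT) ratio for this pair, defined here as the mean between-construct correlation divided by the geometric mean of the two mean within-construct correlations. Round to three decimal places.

0.714

Mean heterotrait r = 3.47/9 = 0.3856.
Mean within-SQ = 1.86/3 = 0.6200; mean within-NFC = 1.41/3 = 0.4700.
Geometric mean = √(0.6200 × 0.4700) = 0.5398.
HTMT = 0.3856 / 0.5398 = 0.714.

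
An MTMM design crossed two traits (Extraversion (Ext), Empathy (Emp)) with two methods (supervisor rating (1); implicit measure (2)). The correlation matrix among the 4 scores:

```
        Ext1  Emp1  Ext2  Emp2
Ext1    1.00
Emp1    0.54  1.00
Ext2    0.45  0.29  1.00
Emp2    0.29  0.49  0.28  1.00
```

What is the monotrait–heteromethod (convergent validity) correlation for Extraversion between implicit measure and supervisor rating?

0.45

Same trait (Ext), different methods: r(Ext2, Ext1) = 0.45.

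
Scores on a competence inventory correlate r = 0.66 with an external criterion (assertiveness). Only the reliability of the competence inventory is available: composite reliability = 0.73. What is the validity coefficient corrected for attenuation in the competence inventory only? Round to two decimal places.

0.77

Single correction: r_c = r_obs / √r_xx = 0.66 / √0.73 = 0.66 / 0.8544 ≈ 0.77.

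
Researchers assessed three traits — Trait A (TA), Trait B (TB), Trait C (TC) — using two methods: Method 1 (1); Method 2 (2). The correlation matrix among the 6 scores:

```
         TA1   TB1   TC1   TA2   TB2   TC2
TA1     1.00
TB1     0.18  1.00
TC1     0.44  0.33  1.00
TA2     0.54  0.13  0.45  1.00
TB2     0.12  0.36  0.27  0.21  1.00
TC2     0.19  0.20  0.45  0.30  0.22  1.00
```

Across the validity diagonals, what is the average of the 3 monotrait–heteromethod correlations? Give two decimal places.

0.45

Convergent values: 0.54, 0.36, 0.45; mean = 1.35/3 = 0.45.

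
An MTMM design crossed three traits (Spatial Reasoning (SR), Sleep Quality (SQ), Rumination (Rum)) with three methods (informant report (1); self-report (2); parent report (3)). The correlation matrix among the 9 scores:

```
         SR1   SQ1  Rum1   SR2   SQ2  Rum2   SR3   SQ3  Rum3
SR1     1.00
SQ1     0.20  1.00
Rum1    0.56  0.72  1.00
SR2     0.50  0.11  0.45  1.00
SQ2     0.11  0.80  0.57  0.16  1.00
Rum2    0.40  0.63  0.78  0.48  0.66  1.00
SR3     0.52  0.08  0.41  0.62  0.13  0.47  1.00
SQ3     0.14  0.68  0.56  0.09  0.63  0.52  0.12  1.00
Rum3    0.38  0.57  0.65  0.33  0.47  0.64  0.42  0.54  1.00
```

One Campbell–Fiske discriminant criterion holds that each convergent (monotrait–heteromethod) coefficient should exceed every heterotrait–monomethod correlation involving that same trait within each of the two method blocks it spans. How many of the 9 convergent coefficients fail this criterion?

6

Convergent coefficients and their comparison sets:
SR (methods 1·2): 0.50 vs {0.20, 0.16, 0.56, 0.48} → fail.
SR (methods 1·3): 0.52 vs {0.20, 0.12, 0.56, 0.42} → fail.
SR (methods 2·3): 0.62 vs {0.16, 0.12, 0.48, 0.42} → pass.
SQ (methods 1·2): 0.80 vs {0.20, 0.16, 0.72, 0.66} → pass.
SQ (methods 1·3): 0.68 vs {0.20, 0.12, 0.72, 0.54} → fail.
SQ (methods 2·3): 0.63 vs {0.16, 0.12, 0.66, 0.54} → fail.
Rum (methods 1·2): 0.78 vs {0.56, 0.48, 0.72, 0.66} → pass.
Rum (methods 1·3): 0.65 vs {0.56, 0.42, 0.72, 0.54} → fail.
Rum (methods 2·3): 0.64 vs {0.48, 0.42, 0.66, 0.54} → fail.
6 of 9 fail.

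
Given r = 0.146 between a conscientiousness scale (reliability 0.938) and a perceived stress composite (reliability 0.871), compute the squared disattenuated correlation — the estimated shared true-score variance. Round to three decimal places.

Disattenuated r = 0.146 / √(0.938 × 0.871) = 0.146 / 0.9039 = 0.1615.
Shared true-score variance = 0.1615² = 0.0261 ≈ 0.026.

0.026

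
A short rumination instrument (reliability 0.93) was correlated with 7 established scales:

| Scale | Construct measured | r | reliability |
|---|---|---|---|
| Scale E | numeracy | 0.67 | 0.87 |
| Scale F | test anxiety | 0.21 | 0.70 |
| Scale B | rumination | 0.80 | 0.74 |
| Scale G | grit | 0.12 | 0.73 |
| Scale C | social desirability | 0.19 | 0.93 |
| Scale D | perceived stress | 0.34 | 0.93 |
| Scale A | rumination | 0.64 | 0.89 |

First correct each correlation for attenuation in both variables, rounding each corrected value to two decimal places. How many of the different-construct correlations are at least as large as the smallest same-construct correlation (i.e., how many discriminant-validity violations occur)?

Disattenuated r (r / √(r_scale · r_new)):
  Scale E (disc): 0.67 / √(0.87·0.93) = 0.74
  Scale F (disc): 0.21 / √(0.70·0.93) = 0.26
  Scale B (conv): 0.80 / √(0.74·0.93) = 0.96
  Scale G (disc): 0.12 / √(0.73·0.93) = 0.15
  Scale C (disc): 0.19 / √(0.93·0.93) = 0.20
  Scale D (disc): 0.34 / √(0.93·0.93) = 0.37
  Scale A (conv): 0.64 / √(0.89·0.93) = 0.70
Smallest convergent = 0.70. Discriminant values: 0.74, 0.26, 0.15, 0.20, 0.37; count ≥ 0.70 → 1.

1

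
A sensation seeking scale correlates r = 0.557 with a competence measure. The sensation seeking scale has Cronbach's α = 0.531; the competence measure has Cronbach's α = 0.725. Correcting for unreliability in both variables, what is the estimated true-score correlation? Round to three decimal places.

0.898

r_true = r_obs / √(r_xx · r_yy) = 0.557 / √(0.531 × 0.725) = 0.557 / √0.384975 = 0.557 / 0.6205 ≈ 0.898.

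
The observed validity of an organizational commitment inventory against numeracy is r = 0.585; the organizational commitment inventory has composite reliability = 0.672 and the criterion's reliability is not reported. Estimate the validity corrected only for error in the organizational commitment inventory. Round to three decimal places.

0.714

Single correction: r_c = r_obs / √r_xx = 0.585 / √0.672 = 0.585 / 0.8198 ≈ 0.714.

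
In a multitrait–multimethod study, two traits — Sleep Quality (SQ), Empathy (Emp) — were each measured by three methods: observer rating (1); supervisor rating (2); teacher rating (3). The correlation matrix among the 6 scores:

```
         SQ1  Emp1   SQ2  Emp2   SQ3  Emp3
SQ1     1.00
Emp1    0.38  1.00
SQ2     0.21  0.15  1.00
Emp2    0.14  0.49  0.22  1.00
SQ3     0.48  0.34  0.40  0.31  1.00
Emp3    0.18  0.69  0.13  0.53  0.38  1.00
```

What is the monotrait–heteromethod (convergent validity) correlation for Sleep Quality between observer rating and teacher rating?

0.48

Same trait (SQ), different methods: r(SQ1, SQ3) = 0.48.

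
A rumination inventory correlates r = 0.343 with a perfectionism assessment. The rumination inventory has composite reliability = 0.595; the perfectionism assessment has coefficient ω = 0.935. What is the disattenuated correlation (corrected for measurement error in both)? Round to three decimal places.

0.460

r_true = r_obs / √(r_xx · r_yy) = 0.343 / √(0.595 × 0.935) = 0.343 / √0.556325 = 0.343 / 0.7459 ≈ 0.460.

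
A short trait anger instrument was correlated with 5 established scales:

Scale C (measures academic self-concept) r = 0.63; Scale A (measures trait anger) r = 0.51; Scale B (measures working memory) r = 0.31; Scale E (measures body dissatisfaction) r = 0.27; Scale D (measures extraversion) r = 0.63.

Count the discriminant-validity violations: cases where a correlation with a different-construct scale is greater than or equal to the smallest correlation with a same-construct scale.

2

Convergent (same construct = trait anger): Scale A.
Smallest convergent = 0.51. Discriminant values: 0.63, 0.31, 0.27, 0.63; count ≥ 0.51 → 2.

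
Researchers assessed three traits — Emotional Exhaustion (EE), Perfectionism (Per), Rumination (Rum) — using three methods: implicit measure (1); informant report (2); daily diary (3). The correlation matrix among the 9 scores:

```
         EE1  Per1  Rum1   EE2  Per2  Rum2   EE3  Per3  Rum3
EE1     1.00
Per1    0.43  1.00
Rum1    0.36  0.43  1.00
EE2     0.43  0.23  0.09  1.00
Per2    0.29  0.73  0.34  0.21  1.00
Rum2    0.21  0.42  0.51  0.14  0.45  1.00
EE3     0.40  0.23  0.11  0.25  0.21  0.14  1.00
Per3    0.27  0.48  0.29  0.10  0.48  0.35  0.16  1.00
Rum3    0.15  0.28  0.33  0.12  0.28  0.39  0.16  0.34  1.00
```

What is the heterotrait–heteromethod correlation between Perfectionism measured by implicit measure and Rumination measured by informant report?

0.42

Different traits and methods: r(Per1, Rum2) = 0.42.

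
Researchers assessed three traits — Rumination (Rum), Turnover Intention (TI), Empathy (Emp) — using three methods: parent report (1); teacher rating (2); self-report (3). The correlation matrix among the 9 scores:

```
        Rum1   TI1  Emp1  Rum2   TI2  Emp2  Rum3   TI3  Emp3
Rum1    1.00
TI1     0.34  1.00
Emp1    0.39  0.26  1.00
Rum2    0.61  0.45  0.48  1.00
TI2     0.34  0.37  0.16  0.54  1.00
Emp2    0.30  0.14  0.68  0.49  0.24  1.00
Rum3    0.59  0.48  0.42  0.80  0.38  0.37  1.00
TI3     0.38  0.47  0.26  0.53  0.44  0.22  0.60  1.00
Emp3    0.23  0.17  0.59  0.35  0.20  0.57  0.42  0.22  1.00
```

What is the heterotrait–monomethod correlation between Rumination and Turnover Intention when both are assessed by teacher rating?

Different traits, same method: r(Rum2, TI2) = 0.54.

0.54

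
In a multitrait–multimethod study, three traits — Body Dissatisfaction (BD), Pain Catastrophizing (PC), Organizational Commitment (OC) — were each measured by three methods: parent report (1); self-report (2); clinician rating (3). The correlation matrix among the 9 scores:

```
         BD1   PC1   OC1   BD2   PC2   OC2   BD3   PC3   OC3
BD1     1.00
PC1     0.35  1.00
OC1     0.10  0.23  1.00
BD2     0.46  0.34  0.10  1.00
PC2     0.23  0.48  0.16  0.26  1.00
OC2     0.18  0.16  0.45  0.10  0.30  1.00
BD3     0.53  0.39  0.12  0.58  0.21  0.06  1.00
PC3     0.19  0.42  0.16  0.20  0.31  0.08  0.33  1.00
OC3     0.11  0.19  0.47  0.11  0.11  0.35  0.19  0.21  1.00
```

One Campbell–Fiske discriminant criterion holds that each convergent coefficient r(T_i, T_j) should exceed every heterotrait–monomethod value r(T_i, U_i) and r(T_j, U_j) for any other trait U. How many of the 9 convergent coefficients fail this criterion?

1

Checking each validity diagonal entry against its comparison values:
BD (methods 1·2): 0.46 vs {0.35, 0.26, 0.10, 0.10} → pass.
BD (methods 1·3): 0.53 vs {0.35, 0.33, 0.10, 0.19} → pass.
BD (methods 2·3): 0.58 vs {0.26, 0.33, 0.10, 0.19} → pass.
PC (methods 1·2): 0.48 vs {0.35, 0.26, 0.23, 0.30} → pass.
PC (methods 1·3): 0.42 vs {0.35, 0.33, 0.23, 0.21} → pass.
PC (methods 2·3): 0.31 vs {0.26, 0.33, 0.30, 0.21} → fail.
OC (methods 1·2): 0.45 vs {0.10, 0.10, 0.23, 0.30} → pass.
OC (methods 1·3): 0.47 vs {0.10, 0.19, 0.23, 0.21} → pass.
OC (methods 2·3): 0.35 vs {0.10, 0.19, 0.30, 0.21} → pass.
1 of 9 fail.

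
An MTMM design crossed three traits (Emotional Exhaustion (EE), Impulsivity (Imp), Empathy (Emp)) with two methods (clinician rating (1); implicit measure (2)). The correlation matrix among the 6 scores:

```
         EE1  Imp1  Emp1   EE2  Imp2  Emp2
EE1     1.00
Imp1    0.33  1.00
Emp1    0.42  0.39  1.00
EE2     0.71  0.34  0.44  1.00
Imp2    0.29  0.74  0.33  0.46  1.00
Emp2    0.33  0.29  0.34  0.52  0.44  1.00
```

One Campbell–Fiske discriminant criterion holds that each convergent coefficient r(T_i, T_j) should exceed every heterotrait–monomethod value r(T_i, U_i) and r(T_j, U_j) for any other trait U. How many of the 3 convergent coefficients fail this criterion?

Convergent coefficients and their comparison sets:
EE (methods 1·2): 0.71 vs {0.33, 0.46, 0.42, 0.52} → pass.
Imp (methods 1·2): 0.74 vs {0.33, 0.46, 0.39, 0.44} → pass.
Emp (methods 1·2): 0.34 vs {0.42, 0.52, 0.39, 0.44} → fail.
1 of 3 fail.

1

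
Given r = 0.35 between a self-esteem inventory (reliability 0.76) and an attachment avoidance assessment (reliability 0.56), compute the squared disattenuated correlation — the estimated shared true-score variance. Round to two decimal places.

0.29

Disattenuated r = 0.35 / √(0.76 × 0.56) = 0.35 / 0.6524 = 0.5365.
Shared true-score variance = 0.5365² = 0.2878 ≈ 0.29.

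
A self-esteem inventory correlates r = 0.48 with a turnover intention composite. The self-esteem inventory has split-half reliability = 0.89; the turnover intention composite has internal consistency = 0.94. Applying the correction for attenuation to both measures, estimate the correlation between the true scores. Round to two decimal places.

0.52

r_true = r_obs / √(r_xx · r_yy) = 0.48 / √(0.89 × 0.94) = 0.48 / √0.8366 = 0.48 / 0.9147 ≈ 0.52.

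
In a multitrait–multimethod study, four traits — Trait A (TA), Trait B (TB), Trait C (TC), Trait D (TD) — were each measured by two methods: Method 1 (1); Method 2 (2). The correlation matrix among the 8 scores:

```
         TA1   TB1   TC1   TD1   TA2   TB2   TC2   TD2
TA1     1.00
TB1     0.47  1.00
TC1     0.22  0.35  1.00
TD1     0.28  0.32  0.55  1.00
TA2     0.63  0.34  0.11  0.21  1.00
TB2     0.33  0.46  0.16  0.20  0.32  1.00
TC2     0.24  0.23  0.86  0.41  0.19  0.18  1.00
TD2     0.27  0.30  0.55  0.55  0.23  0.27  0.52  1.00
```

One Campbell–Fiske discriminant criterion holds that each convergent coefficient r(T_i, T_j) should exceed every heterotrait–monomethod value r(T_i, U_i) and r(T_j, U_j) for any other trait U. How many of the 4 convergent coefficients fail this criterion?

2

Checking each validity diagonal entry against its comparison values:
TA (methods 1·2): 0.63 vs {0.47, 0.32, 0.22, 0.19, 0.28, 0.23} → pass.
TB (methods 1·2): 0.46 vs {0.47, 0.32, 0.35, 0.18, 0.32, 0.27} → fail.
TC (methods 1·2): 0.86 vs {0.22, 0.19, 0.35, 0.18, 0.55, 0.52} → pass.
TD (methods 1·2): 0.55 vs {0.28, 0.23, 0.32, 0.27, 0.55, 0.52} → fail.
2 of 4 fail.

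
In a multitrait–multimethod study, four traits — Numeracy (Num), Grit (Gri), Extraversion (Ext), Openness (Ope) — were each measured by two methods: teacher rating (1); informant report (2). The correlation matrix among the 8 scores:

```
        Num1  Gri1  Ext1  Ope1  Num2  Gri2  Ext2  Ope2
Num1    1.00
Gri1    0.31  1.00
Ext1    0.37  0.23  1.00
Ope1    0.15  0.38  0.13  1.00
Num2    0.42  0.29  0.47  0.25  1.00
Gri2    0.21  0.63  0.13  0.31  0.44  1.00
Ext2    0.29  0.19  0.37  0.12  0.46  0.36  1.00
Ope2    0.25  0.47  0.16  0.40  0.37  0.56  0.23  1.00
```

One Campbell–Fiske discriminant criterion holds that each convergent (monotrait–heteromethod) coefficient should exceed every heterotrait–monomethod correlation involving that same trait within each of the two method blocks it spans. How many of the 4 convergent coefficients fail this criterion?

3

Checking each validity diagonal entry against its comparison values:
Num (methods 1·2): 0.42 vs {0.31, 0.44, 0.37, 0.46, 0.15, 0.37} → fail.
Gri (methods 1·2): 0.63 vs {0.31, 0.44, 0.23, 0.36, 0.38, 0.56} → pass.
Ext (methods 1·2): 0.37 vs {0.37, 0.46, 0.23, 0.36, 0.13, 0.23} → fail.
Ope (methods 1·2): 0.40 vs {0.15, 0.37, 0.38, 0.56, 0.13, 0.23} → fail.
3 of 4 fail.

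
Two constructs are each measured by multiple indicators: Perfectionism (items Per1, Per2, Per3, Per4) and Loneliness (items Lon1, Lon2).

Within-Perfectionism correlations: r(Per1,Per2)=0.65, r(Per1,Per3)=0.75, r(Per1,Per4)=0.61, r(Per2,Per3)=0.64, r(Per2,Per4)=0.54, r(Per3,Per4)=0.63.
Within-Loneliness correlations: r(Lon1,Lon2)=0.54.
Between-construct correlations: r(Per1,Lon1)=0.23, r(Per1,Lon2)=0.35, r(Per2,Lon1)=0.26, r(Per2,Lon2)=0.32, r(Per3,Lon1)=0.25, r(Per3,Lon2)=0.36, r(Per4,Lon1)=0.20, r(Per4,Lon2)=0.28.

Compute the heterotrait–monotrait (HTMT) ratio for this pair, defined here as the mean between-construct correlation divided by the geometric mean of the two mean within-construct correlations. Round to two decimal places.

0.48

Between-construct mean = 2.25/8 = 0.2813.
Mean within-Per = 3.82/6 = 0.6367; mean within-Lon = 0.54/1 = 0.5400.
Geometric mean = √(0.6367 × 0.5400) = 0.5864.
HTMT = 0.2813 / 0.5864 = 0.48.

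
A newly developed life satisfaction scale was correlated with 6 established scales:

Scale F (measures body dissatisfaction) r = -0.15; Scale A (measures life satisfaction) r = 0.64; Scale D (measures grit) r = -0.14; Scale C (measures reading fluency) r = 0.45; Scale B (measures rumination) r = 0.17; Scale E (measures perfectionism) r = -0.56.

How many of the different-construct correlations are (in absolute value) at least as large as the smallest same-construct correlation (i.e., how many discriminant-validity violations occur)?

Convergent (same construct = life satisfaction): Scale A.
Smallest convergent = 0.64. Discriminant |r|: 0.15, 0.14, 0.45, 0.17, 0.56; count ≥ 0.64 → 0.

0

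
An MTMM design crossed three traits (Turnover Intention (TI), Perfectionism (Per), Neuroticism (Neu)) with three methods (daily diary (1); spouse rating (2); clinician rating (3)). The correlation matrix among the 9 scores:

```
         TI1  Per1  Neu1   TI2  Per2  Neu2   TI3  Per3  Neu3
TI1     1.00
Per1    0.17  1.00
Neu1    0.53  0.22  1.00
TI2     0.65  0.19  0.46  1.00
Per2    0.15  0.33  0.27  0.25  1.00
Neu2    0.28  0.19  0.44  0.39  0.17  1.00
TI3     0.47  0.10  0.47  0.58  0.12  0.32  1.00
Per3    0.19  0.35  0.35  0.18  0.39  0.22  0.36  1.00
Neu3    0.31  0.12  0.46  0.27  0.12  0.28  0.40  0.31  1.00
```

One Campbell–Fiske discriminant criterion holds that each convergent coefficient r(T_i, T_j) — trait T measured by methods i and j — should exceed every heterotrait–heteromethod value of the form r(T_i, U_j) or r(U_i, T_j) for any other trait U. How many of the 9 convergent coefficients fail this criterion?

5

Each convergent coefficient versus the relevant comparison correlations:
TI (methods 1·2): 0.65 vs {0.15, 0.19, 0.28, 0.46} → pass.
TI (methods 1·3): 0.47 vs {0.19, 0.10, 0.31, 0.47} → fail.
TI (methods 2·3): 0.58 vs {0.18, 0.12, 0.27, 0.32} → pass.
Per (methods 1·2): 0.33 vs {0.19, 0.15, 0.19, 0.27} → pass.
Per (methods 1·3): 0.35 vs {0.10, 0.19, 0.12, 0.35} → fail.
Per (methods 2·3): 0.39 vs {0.12, 0.18, 0.12, 0.22} → pass.
Neu (methods 1·2): 0.44 vs {0.46, 0.28, 0.27, 0.19} → fail.
Neu (methods 1·3): 0.46 vs {0.47, 0.31, 0.35, 0.12} → fail.
Neu (methods 2·3): 0.28 vs {0.32, 0.27, 0.22, 0.12} → fail.
5 of 9 fail.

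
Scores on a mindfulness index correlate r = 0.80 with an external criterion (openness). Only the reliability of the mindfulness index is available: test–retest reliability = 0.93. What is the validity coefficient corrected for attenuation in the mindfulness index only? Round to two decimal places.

0.83

Single correction: r_c = r_obs / √r_xx = 0.80 / √0.93 = 0.80 / 0.9644 ≈ 0.83.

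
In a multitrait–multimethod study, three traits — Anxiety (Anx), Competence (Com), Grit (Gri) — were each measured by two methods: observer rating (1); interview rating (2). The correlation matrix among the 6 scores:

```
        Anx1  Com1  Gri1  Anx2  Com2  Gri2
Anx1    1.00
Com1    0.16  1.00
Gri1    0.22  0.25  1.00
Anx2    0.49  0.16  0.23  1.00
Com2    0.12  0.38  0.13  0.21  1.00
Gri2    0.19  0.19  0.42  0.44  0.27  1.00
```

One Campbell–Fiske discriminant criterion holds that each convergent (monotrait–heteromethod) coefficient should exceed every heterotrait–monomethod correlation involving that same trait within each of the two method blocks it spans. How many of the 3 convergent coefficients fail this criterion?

1

Each convergent coefficient versus the relevant comparison correlations:
Anx (methods 1·2): 0.49 vs {0.16, 0.21, 0.22, 0.44} → pass.
Com (methods 1·2): 0.38 vs {0.16, 0.21, 0.25, 0.27} → pass.
Gri (methods 1·2): 0.42 vs {0.22, 0.44, 0.25, 0.27} → fail.
1 of 3 fail.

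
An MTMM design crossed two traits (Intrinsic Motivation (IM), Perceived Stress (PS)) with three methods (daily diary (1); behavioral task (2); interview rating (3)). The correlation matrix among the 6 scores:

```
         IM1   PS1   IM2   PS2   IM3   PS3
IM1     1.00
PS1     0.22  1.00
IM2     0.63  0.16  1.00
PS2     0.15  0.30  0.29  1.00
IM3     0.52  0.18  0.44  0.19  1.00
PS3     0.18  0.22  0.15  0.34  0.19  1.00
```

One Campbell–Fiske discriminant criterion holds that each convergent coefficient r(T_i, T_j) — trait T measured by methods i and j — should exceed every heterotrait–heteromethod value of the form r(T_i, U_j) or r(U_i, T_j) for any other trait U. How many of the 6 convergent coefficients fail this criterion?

0

Each convergent coefficient versus the relevant comparison correlations:
IM (methods 1·2): 0.63 vs {0.15, 0.16} → pass.
IM (methods 1·3): 0.52 vs {0.18, 0.18} → pass.
IM (methods 2·3): 0.44 vs {0.15, 0.19} → pass.
PS (methods 1·2): 0.30 vs {0.16, 0.15} → pass.
PS (methods 1·3): 0.22 vs {0.18, 0.18} → pass.
PS (methods 2·3): 0.34 vs {0.19, 0.15} → pass.
0 of 6 fail.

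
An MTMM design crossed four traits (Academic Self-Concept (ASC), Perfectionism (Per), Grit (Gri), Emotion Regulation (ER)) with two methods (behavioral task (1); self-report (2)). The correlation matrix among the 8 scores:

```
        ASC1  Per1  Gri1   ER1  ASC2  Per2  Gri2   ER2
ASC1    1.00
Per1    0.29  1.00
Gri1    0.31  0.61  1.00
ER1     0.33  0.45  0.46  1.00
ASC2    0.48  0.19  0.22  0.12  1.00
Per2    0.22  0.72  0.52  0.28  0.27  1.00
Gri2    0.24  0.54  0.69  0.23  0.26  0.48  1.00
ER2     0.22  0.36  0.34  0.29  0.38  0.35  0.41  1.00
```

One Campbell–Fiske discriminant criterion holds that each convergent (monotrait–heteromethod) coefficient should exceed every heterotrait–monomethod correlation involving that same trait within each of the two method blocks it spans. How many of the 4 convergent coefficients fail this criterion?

1

Checking each validity diagonal entry against its comparison values:
ASC (methods 1·2): 0.48 vs {0.29, 0.27, 0.31, 0.26, 0.33, 0.38} → pass.
Per (methods 1·2): 0.72 vs {0.29, 0.27, 0.61, 0.48, 0.45, 0.35} → pass.
Gri (methods 1·2): 0.69 vs {0.31, 0.26, 0.61, 0.48, 0.46, 0.41} → pass.
ER (methods 1·2): 0.29 vs {0.33, 0.38, 0.45, 0.35, 0.46, 0.41} → fail.
1 of 4 fail.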